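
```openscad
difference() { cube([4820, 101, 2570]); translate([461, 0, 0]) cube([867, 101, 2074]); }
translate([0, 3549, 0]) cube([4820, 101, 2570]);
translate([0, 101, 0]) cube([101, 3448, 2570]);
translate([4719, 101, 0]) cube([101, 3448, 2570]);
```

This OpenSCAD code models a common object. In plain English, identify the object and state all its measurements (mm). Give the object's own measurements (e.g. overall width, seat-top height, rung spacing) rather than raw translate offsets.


A single room: four walls, each 2570 mm tall and 101 mm thick, enclosing an outside footprint 4820×3650 mm (x × y), no floor or roof. The front and back walls (−y and +y sides) run the full x-width; the side walls fit between their inner faces. A door opening 867 mm wide and 2074 mm tall is cut through the front wall from the floor up, its −x edge 461 mm from the wall's −x end.


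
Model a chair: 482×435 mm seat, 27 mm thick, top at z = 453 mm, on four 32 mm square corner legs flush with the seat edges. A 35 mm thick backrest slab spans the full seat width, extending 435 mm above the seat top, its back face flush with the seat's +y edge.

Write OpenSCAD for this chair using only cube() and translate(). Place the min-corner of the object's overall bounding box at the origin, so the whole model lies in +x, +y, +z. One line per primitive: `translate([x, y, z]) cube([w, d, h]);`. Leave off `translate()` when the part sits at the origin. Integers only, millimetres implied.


translate([0, 0, 426]) cube([482, 435, 27]);
cube([32, 32, 426]);
translate([450, 0, 0]) cube([32, 32, 426]);
translate([0, 403, 0]) cube([32, 32, 426]);
translate([450, 403, 0]) cube([32, 32, 426]);
translate([0, 400, 453]) cube([482, 35, 435]);


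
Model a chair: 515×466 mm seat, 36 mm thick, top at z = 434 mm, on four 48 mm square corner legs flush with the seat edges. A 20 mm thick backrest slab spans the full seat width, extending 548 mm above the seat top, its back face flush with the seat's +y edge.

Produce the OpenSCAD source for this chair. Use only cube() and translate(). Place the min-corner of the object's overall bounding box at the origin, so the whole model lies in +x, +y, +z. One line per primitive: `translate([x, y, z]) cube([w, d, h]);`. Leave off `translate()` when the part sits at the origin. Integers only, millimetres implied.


translate([0, 0, 398]) cube([515, 466, 36]);
cube([48, 48, 398]);
translate([467, 0, 0]) cube([48, 48, 398]);
translate([0, 418, 0]) cube([48, 48, 398]);
translate([467, 418, 0]) cube([48, 48, 398]);
translate([0, 446, 434]) cube([515, 20, 548]);


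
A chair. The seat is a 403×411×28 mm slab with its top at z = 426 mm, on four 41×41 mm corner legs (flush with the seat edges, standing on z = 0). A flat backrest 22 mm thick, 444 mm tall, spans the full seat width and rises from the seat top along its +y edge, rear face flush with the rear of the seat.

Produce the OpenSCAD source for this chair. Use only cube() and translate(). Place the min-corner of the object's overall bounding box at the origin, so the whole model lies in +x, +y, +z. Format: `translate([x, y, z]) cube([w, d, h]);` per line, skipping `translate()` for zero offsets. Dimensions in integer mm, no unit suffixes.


translate([0, 0, 398]) cube([403, 411, 28]);
cube([41, 41, 398]);
translate([362, 0, 0]) cube([41, 41, 398]);
translate([0, 370, 0]) cube([41, 41, 398]);
translate([362, 370, 0]) cube([41, 41, 398]);
translate([0, 389, 426]) cube([403, 22, 444]);


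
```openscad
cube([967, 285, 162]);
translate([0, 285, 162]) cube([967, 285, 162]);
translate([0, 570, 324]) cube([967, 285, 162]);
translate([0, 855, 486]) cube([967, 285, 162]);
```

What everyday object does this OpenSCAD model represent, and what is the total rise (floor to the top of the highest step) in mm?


A staircase. The total rise is 648 mm.

4 identical blocks, each offset up and back from the previous — a staircase. Each step is 162 mm tall and there are 4 of them, so the total rise is 4 × 162 = 648 mm.


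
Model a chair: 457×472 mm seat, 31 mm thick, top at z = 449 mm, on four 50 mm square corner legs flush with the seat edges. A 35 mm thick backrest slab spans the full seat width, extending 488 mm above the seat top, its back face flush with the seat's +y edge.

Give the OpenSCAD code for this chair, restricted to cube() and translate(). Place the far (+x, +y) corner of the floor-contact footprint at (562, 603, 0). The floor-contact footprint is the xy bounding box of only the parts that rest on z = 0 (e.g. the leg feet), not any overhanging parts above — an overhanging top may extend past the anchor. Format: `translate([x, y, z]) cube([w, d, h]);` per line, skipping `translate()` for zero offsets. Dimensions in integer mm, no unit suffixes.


translate([105, 131, 418]) cube([457, 472, 31]);
translate([105, 131, 0]) cube([50, 50, 418]);
translate([512, 131, 0]) cube([50, 50, 418]);
translate([105, 553, 0]) cube([50, 50, 418]);
translate([512, 553, 0]) cube([50, 50, 418]);
translate([105, 568, 449]) cube([457, 35, 488]);


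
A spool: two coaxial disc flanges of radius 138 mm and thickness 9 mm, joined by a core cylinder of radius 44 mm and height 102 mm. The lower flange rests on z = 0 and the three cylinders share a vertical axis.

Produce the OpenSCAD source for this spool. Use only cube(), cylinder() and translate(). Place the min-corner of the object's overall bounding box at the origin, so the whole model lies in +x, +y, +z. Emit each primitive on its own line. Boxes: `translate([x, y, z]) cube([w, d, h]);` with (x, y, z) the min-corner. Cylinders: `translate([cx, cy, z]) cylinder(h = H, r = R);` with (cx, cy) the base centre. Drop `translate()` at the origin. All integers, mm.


translate([138, 138, 0]) cylinder(h = 9, r = 138);
translate([138, 138, 9]) cylinder(h = 102, r = 44);
translate([138, 138, 111]) cylinder(h = 9, r = 138);


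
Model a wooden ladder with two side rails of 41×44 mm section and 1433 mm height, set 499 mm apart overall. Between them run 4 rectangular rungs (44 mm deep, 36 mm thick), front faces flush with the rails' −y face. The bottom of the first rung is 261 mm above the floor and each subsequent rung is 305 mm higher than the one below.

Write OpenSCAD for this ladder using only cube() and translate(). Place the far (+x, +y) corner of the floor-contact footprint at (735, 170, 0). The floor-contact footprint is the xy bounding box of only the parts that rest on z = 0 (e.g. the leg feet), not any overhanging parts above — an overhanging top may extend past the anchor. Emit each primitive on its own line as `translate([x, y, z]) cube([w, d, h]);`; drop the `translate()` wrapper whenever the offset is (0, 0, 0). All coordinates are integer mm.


// rung span = 499 - 2*41 = 417
// rung[k] z = 261 + k*305
translate([236, 126, 0]) cube([41, 44, 1433]);
translate([694, 126, 0]) cube([41, 44, 1433]);
translate([277, 126, 261]) cube([417, 44, 36]);
translate([277, 126, 566]) cube([417, 44, 36]);
translate([277, 126, 871]) cube([417, 44, 36]);
translate([277, 126, 1176]) cube([417, 44, 36]);


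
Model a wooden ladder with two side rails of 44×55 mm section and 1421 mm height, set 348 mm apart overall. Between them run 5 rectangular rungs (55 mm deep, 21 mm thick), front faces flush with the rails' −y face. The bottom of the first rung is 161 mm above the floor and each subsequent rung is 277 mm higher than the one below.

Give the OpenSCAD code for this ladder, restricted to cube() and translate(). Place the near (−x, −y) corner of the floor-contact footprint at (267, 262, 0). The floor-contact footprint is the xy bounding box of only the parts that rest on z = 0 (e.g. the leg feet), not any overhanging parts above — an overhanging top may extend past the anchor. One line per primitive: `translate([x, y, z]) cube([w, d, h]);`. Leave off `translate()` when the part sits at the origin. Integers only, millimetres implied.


// rung span = 348 - 2*44 = 260
// rung[k] z = 161 + k*277
translate([267, 262, 0]) cube([44, 55, 1421]);
translate([571, 262, 0]) cube([44, 55, 1421]);
translate([311, 262, 161]) cube([260, 55, 21]);
translate([311, 262, 438]) cube([260, 55, 21]);
translate([311, 262, 715]) cube([260, 55, 21]);
translate([311, 262, 992]) cube([260, 55, 21]);
translate([311, 262, 1269]) cube([260, 55, 21]);


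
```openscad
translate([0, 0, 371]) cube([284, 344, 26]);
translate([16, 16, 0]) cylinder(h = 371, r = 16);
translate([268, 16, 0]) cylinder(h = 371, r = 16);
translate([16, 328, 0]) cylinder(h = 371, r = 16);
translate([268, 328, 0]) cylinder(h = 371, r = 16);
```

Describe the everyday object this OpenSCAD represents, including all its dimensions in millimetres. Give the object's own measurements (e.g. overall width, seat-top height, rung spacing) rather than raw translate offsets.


A simple wooden stool: a rectangular seat 284 mm (x) by 344 mm (y), 26 mm thick, top face at z = 397 mm, on four round legs, each 32 mm in diameter. The legs rest on z = 0, each leg's axis is inset half a diameter from the nearest pair of seat edges (so the leg's bounding box is flush with the corner).


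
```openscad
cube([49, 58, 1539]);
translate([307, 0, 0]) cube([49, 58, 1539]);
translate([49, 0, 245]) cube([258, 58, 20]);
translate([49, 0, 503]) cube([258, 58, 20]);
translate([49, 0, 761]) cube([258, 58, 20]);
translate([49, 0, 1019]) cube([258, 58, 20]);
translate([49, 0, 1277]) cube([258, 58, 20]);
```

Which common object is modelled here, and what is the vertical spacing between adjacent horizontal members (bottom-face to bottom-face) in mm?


A ladder. The rung spacing is 258 mm.

Two tall 49×58 posts with 5 short bars between them — a ladder. Adjacent rungs sit at z = 245 and z = 503, so the spacing is 503 − 245 = 258 mm.


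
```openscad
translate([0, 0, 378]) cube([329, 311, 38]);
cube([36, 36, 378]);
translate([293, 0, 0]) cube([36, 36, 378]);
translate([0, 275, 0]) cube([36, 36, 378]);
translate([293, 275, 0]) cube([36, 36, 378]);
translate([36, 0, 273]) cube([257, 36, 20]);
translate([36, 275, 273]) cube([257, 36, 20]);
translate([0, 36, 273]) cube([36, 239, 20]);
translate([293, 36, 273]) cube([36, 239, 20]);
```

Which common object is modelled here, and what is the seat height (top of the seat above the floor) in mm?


A stool. The seat height is 416 mm.

A 329×311×38 slab at z = 378 on four corner posts — a stool. The seat top is 378 + 38 = 416 mm.


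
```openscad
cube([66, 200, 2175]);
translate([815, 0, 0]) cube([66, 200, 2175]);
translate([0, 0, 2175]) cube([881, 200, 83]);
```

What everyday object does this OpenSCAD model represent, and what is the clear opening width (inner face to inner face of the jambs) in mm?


A door frame. The clear opening width is 749 mm.

Two 2175 mm tall posts with a header on top — a door frame. The left jamb is 66 mm wide at x = 0; the right jamb starts at x = 815. The clear opening is 815 − 66 = 749 mm.


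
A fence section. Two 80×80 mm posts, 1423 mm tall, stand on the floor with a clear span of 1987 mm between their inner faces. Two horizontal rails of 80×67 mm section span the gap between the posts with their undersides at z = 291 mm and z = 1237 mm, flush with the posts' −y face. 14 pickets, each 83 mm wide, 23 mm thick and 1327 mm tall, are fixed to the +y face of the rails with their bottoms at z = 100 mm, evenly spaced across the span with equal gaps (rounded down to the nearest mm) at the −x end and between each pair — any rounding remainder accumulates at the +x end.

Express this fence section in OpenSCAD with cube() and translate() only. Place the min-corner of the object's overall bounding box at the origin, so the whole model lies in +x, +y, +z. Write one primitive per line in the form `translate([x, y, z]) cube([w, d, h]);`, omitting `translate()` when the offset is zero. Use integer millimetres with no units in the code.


cube([80, 80, 1423]);
translate([2067, 0, 0]) cube([80, 80, 1423]);
translate([80, 0, 291]) cube([1987, 80, 67]);
translate([80, 0, 1237]) cube([1987, 80, 67]);
translate([135, 80, 100]) cube([83, 23, 1327]);
translate([273, 80, 100]) cube([83, 23, 1327]);
translate([411, 80, 100]) cube([83, 23, 1327]);
translate([549, 80, 100]) cube([83, 23, 1327]);
translate([687, 80, 100]) cube([83, 23, 1327]);
translate([825, 80, 100]) cube([83, 23, 1327]);
translate([963, 80, 100]) cube([83, 23, 1327]);
translate([1101, 80, 100]) cube([83, 23, 1327]);
translate([1239, 80, 100]) cube([83, 23, 1327]);
translate([1377, 80, 100]) cube([83, 23, 1327]);
translate([1515, 80, 100]) cube([83, 23, 1327]);
translate([1653, 80, 100]) cube([83, 23, 1327]);
translate([1791, 80, 100]) cube([83, 23, 1327]);
translate([1929, 80, 100]) cube([83, 23, 1327]);


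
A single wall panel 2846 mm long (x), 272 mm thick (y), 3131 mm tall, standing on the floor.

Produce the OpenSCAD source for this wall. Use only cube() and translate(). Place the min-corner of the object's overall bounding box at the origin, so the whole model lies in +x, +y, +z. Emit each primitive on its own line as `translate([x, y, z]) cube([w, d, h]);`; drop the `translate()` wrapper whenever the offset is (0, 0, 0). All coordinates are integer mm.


cube([2846, 272, 3131]);


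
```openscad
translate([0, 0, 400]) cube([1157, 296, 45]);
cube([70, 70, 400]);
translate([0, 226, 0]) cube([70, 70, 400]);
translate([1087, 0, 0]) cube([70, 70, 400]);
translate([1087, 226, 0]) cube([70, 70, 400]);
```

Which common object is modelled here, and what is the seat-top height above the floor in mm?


A bench. The seat-top height is 445 mm.

A long slab on four corner posts — a bench. The slab sits at z = 400 with thickness 45, so the top is 400 + 45 = 445 mm.


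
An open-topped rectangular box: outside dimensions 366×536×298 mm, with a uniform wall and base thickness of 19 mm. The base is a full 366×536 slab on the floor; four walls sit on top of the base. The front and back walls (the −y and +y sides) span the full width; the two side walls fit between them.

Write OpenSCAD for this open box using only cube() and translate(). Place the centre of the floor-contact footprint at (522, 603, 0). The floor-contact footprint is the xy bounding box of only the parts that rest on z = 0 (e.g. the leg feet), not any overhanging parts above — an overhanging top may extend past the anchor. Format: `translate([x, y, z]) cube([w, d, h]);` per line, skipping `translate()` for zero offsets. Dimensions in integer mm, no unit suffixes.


translate([339, 335, 0]) cube([366, 536, 19]);
translate([339, 335, 19]) cube([366, 19, 279]);
translate([339, 852, 19]) cube([366, 19, 279]);
translate([339, 354, 19]) cube([19, 498, 279]);
translate([686, 354, 19]) cube([19, 498, 279]);


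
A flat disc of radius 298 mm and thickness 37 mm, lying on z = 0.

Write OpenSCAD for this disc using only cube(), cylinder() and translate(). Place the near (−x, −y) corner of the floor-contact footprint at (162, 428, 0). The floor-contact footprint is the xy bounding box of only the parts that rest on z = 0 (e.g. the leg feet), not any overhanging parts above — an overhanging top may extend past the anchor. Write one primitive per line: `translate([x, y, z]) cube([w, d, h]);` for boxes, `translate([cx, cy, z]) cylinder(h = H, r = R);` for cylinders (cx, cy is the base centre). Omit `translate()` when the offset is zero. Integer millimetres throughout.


translate([460, 726, 0]) cylinder(h = 37, r = 298);


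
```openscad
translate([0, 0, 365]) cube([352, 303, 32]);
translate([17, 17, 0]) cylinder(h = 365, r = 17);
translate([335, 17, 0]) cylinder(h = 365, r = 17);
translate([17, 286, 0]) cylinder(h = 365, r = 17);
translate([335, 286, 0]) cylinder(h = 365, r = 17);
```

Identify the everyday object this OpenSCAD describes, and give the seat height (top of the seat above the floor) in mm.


A stool. The seat height is 397 mm.

A 352×303×32 slab at z = 365 on four corner cylinders — a stool. The seat top is 365 + 32 = 397 mm.


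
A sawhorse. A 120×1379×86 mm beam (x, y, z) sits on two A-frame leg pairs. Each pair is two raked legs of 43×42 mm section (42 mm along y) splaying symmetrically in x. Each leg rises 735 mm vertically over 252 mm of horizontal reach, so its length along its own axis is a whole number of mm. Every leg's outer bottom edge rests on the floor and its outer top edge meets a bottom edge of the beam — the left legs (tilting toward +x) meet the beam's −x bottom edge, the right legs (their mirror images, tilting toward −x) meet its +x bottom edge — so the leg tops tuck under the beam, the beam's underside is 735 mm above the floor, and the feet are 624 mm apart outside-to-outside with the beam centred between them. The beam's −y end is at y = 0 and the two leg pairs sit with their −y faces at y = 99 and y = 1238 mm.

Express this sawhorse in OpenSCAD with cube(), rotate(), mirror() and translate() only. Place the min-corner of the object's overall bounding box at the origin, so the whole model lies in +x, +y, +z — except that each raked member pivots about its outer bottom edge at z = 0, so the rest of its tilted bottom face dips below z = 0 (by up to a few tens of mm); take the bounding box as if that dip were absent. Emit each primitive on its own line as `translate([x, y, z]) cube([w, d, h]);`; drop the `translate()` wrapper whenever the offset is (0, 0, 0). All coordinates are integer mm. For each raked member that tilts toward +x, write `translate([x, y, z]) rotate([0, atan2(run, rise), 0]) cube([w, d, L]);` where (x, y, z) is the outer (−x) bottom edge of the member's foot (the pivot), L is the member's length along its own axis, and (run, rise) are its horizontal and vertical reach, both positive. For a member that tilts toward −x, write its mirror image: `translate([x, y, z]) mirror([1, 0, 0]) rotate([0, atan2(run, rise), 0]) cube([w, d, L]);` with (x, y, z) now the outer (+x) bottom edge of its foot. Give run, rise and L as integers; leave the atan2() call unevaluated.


translate([252, 0, 735]) cube([120, 1379, 86]);
translate([0, 99, 0]) rotate([0, atan2(252, 735), 0]) cube([43, 42, 777]);
translate([624, 99, 0]) mirror([1, 0, 0]) rotate([0, atan2(252, 735), 0]) cube([43, 42, 777]);
translate([0, 1238, 0]) rotate([0, atan2(252, 735), 0]) cube([43, 42, 777]);
translate([624, 1238, 0]) mirror([1, 0, 0]) rotate([0, atan2(252, 735), 0]) cube([43, 42, 777]);


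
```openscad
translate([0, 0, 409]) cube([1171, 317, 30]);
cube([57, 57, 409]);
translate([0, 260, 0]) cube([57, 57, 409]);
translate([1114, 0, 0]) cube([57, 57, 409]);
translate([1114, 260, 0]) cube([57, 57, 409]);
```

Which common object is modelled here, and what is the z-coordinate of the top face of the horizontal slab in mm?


A bench. The seat-top height is 439 mm.

A long slab on four corner posts — a bench. The slab sits at z = 409 with thickness 30, so the top is 409 + 30 = 439 mm.


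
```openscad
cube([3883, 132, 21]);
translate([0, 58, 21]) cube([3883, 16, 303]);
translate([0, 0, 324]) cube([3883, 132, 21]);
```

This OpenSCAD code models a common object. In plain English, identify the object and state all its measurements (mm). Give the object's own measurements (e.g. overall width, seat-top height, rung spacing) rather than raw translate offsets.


An I-beam lying along x, 3883 mm long. Overall section height 345 mm. Two flanges 132 mm wide (y) and 21 mm thick, one on the floor and one at the top; a web 16 mm thick runs between them, centred on the flange width.


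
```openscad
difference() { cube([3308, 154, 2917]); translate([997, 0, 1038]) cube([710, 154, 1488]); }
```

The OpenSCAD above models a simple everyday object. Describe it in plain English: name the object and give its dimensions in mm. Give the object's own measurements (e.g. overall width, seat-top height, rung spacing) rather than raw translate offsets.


A wall 3308 mm long (x), 154 mm thick (y), 2917 mm tall, with a rectangular window opening cut through it. The opening is 710 mm wide and 1488 mm tall; its sill is at z = 1038 mm and its near (−x) edge is 997 mm from the wall's −x end. The opening passes through the full wall thickness.


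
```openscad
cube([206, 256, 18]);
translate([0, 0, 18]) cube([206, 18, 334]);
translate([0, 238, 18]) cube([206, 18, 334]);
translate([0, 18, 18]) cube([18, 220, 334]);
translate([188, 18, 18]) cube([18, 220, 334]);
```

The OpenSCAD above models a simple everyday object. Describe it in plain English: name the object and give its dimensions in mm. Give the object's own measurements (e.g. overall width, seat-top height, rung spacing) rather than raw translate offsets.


An open-topped rectangular box: outside dimensions 206×256×352 mm, with a uniform wall and base thickness of 18 mm. The base is a full 206×256 slab on the floor; four walls sit on top of the base. The front and back walls (the −y and +y sides) span the full width; the two side walls fit between them.


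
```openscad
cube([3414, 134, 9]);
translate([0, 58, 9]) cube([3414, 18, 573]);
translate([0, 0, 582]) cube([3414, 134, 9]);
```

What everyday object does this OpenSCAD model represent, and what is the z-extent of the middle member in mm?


An I-beam. The web height is 573 mm.

Two wide flanges with a thin centred web — an I-beam. Overall 591 mm minus two 9 mm flanges gives a web of 591 − 2·9 = 573 mm.


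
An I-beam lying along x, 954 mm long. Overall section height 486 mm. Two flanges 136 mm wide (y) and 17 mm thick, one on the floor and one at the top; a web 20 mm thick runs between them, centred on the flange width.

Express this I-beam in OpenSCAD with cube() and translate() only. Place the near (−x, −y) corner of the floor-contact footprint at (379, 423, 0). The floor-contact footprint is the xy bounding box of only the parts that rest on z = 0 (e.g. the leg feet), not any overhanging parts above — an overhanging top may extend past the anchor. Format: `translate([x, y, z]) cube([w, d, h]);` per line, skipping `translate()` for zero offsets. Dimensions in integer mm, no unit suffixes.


translate([379, 423, 0]) cube([954, 136, 17]);
translate([379, 481, 17]) cube([954, 20, 452]);
translate([379, 423, 469]) cube([954, 136, 17]);


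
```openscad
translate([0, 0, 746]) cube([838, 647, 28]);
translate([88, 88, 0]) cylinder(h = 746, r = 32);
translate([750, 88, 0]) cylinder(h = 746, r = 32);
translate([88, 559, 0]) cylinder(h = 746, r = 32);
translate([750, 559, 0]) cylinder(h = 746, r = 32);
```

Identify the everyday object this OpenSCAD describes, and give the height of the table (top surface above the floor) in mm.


A table. The table height is 774 mm.

A 838×647×28 slab sits at z = 746 on four Ø64 mm round legs — a table. The top surface is at 746 + 28 = 774 mm.


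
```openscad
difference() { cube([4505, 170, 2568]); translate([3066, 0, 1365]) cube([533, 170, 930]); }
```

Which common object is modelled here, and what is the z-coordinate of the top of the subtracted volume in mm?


A wall with a window opening. The window head height is 2295 mm.

A wall with a rectangular opening subtracted — a window. Sill at z = 1365, opening 930 mm tall, so the head is at 1365 + 930 = 2295 mm.


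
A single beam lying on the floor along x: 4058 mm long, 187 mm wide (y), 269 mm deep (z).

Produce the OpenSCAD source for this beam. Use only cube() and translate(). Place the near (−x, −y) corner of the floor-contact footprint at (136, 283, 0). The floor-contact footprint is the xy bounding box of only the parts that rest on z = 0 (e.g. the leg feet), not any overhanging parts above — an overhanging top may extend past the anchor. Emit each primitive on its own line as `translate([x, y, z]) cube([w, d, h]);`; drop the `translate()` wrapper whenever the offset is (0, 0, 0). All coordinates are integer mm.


translate([136, 283, 0]) cube([4058, 187, 269]);


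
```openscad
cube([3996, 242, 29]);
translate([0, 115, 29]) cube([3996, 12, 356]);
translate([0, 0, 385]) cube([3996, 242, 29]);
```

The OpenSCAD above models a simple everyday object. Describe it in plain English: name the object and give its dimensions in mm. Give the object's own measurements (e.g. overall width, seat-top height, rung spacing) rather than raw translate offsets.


An I-beam lying along x, 3996 mm long. Overall section height 414 mm. Two flanges 242 mm wide (y) and 29 mm thick, one on the floor and one at the top; a web 12 mm thick runs between them, centred on the flange width.


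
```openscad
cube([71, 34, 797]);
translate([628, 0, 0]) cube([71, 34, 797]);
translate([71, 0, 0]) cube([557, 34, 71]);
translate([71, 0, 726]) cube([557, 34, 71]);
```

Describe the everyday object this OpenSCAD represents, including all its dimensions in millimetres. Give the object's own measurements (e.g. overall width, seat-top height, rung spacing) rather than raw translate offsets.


A rectangular picture frame lying in the x–z plane (depth along y). The opening is 557 mm wide (x) by 655 mm tall (z), surrounded by a border 71 mm wide on all four sides. The frame is 34 mm deep and is made of two full-height vertical stiles with two horizontal rails fitted between them.


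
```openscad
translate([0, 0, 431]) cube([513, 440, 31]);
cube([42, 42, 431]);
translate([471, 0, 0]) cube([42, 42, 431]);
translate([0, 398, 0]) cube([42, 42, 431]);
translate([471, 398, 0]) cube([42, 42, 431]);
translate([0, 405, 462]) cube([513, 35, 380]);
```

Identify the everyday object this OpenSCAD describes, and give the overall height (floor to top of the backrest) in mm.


A chair. The overall height is 842 mm.

A slab on four corner posts with a tall panel at the back — a chair. The seat slab sits at z = 431 with thickness 31, and the 380 mm backrest starts at the seat top, so the overall height is 431 + 31 + 380 = 842 mm.


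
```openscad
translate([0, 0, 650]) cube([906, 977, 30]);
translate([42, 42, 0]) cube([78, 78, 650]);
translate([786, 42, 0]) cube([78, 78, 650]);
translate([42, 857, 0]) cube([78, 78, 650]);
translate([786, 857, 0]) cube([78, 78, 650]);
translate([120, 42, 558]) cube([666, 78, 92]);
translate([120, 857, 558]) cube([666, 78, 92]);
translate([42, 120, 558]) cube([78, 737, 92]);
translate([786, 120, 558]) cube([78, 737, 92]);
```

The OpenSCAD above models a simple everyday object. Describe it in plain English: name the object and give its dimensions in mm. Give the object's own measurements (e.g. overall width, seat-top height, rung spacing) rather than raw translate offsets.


A rectangular dining table. The top is 906×977×30 mm with its upper surface at z = 680 mm. It stands on four 78×78 mm square legs, each inset 42 mm from the nearest pair of top edges, running from the floor to the underside of the top. Four apron rails, 78 mm thick and 92 mm tall, run between adjacent legs with their top edges flush with the underside of the top and their outer faces flush with the legs' outer faces.


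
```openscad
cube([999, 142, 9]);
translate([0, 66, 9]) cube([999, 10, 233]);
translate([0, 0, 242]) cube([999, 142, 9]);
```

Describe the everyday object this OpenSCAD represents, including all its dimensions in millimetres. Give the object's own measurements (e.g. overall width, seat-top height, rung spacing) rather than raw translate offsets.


An I-beam lying along x, 999 mm long. Overall section height 251 mm. Two flanges 142 mm wide (y) and 9 mm thick, one on the floor and one at the top; a web 10 mm thick runs between them, centred on the flange width.


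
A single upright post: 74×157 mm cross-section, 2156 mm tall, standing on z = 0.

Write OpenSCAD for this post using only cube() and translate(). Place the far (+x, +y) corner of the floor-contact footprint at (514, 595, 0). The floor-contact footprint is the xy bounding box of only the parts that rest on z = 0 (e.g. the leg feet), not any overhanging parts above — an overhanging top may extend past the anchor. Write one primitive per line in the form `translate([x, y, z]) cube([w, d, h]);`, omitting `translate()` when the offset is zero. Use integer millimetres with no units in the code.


translate([440, 438, 0]) cube([74, 157, 2156]);


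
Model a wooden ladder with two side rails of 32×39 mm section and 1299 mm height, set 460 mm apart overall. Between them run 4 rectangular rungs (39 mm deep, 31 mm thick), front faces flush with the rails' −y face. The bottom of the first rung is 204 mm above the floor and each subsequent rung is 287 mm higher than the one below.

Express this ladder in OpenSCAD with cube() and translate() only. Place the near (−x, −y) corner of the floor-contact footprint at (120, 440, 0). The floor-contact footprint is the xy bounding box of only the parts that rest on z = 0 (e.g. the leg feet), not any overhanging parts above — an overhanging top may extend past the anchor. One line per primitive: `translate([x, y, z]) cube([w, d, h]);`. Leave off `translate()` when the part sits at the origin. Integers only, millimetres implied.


translate([120, 440, 0]) cube([32, 39, 1299]);
translate([548, 440, 0]) cube([32, 39, 1299]);
translate([152, 440, 204]) cube([396, 39, 31]);
translate([152, 440, 491]) cube([396, 39, 31]);
translate([152, 440, 778]) cube([396, 39, 31]);
translate([152, 440, 1065]) cube([396, 39, 31]);


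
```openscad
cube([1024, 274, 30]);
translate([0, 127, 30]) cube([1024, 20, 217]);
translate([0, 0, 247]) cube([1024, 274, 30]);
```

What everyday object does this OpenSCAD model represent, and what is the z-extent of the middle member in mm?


An I-beam. The web height is 217 mm.

Two wide flanges with a thin centred web — an I-beam. Overall 277 mm minus two 30 mm flanges gives a web of 277 − 2·30 = 217 mm.


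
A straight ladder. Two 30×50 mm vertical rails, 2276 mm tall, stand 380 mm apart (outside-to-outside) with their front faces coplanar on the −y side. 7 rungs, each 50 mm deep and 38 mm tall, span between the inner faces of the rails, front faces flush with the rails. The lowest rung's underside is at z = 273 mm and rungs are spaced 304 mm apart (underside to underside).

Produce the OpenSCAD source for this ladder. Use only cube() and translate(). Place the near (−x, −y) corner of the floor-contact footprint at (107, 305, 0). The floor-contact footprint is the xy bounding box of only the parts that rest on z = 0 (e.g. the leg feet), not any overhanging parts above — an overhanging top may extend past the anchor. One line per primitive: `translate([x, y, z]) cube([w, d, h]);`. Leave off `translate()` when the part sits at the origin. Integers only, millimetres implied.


// rung span = 380 - 2*30 = 320
// rung[k] z = 273 + k*304
translate([107, 305, 0]) cube([30, 50, 2276]);
translate([457, 305, 0]) cube([30, 50, 2276]);
translate([137, 305, 273]) cube([320, 50, 38]);
translate([137, 305, 577]) cube([320, 50, 38]);
translate([137, 305, 881]) cube([320, 50, 38]);
translate([137, 305, 1185]) cube([320, 50, 38]);
translate([137, 305, 1489]) cube([320, 50, 38]);
translate([137, 305, 1793]) cube([320, 50, 38]);
translate([137, 305, 2097]) cube([320, 50, 38]);


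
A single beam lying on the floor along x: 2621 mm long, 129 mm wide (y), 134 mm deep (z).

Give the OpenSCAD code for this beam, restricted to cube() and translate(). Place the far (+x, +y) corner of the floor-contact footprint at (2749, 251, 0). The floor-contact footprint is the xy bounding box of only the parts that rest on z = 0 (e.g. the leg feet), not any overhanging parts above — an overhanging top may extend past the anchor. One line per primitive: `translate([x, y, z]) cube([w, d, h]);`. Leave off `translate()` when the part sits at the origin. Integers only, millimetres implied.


translate([128, 122, 0]) cube([2621, 129, 134]);


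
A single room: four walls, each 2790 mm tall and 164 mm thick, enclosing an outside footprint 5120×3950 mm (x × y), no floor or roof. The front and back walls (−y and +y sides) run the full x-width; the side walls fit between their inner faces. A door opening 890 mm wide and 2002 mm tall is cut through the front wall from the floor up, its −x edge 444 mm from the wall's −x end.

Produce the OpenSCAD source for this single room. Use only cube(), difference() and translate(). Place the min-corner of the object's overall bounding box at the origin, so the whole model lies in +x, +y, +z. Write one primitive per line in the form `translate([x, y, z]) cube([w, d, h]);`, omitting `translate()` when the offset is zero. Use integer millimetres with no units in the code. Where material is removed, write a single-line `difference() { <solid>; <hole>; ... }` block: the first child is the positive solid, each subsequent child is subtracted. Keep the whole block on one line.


difference() { cube([5120, 164, 2790]); translate([444, 0, 0]) cube([890, 164, 2002]); }
translate([0, 3786, 0]) cube([5120, 164, 2790]);
translate([0, 164, 0]) cube([164, 3622, 2790]);
translate([4956, 164, 0]) cube([164, 3622, 2790]);


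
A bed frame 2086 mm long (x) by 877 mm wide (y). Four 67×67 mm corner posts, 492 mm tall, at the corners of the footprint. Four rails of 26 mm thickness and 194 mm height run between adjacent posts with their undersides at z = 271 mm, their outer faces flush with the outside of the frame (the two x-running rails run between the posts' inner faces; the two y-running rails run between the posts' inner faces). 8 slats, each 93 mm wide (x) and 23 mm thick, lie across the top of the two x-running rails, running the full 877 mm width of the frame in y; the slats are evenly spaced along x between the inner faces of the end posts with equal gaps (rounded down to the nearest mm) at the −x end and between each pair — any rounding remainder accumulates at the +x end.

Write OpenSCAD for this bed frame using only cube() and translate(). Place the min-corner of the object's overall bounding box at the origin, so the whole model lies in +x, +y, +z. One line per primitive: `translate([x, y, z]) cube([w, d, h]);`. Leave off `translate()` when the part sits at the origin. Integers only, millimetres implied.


cube([67, 67, 492]);
translate([0, 810, 0]) cube([67, 67, 492]);
translate([2019, 0, 0]) cube([67, 67, 492]);
translate([2019, 810, 0]) cube([67, 67, 492]);
translate([67, 0, 271]) cube([1952, 26, 194]);
translate([67, 851, 271]) cube([1952, 26, 194]);
translate([0, 67, 271]) cube([26, 743, 194]);
translate([2060, 67, 271]) cube([26, 743, 194]);
translate([201, 0, 465]) cube([93, 877, 23]);
translate([428, 0, 465]) cube([93, 877, 23]);
translate([655, 0, 465]) cube([93, 877, 23]);
translate([882, 0, 465]) cube([93, 877, 23]);
translate([1109, 0, 465]) cube([93, 877, 23]);
translate([1336, 0, 465]) cube([93, 877, 23]);
translate([1563, 0, 465]) cube([93, 877, 23]);
translate([1790, 0, 465]) cube([93, 877, 23]);


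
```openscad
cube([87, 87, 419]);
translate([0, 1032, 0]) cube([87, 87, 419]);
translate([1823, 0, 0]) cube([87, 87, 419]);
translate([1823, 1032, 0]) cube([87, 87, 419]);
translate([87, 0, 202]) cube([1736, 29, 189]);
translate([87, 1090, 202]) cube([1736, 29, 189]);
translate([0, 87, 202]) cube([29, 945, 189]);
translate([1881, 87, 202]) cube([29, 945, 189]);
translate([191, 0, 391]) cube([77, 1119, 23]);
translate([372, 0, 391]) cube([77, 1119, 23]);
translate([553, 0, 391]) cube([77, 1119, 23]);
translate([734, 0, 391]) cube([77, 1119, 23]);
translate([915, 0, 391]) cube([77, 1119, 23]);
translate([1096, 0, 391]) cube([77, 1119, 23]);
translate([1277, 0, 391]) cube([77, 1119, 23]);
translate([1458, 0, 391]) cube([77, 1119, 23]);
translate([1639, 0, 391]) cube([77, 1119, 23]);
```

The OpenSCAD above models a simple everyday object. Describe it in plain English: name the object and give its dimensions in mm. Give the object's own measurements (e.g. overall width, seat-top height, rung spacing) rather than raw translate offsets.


A bed frame 1910 mm long (x) by 1119 mm wide (y). Four 87×87 mm corner posts, 419 mm tall, at the corners of the footprint. Four rails of 29 mm thickness and 189 mm height run between adjacent posts with their undersides at z = 202 mm, their outer faces flush with the outside of the frame (the two x-running rails run between the posts' inner faces; the two y-running rails run between the posts' inner faces). 9 slats, each 77 mm wide (x) and 23 mm thick, lie across the top of the two x-running rails, running the full 1119 mm width of the frame in y; along x they sit between the end posts with a 104 mm gap after the −x posts and between neighbouring slats, leaving 107 mm before the +x posts.


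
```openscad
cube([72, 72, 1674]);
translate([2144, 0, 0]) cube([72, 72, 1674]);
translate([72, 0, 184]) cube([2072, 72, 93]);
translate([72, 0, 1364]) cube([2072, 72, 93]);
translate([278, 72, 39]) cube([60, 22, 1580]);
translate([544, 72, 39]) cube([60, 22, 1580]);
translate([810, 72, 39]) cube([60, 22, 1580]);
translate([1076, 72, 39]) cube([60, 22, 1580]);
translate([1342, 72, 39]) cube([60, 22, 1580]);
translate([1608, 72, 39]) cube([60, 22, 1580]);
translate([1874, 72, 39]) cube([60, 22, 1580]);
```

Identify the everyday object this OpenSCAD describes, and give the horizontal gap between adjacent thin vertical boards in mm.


A fence section. The picket gap is 206 mm.

Two posts, two rails, 7 pickets — a fence section. Span 2072 mm holds 7 pickets of 60 mm with 8 equal gaps: ⌊(2072 − 7·60) / 8⌋ = 206 mm.


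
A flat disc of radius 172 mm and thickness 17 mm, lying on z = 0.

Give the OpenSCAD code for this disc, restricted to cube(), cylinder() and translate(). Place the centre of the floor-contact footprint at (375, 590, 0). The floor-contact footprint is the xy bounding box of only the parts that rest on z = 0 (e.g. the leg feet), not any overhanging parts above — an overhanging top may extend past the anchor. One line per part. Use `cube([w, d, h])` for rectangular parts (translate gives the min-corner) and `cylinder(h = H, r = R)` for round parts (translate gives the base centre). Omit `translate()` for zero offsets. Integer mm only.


translate([375, 590, 0]) cylinder(h = 17, r = 172);


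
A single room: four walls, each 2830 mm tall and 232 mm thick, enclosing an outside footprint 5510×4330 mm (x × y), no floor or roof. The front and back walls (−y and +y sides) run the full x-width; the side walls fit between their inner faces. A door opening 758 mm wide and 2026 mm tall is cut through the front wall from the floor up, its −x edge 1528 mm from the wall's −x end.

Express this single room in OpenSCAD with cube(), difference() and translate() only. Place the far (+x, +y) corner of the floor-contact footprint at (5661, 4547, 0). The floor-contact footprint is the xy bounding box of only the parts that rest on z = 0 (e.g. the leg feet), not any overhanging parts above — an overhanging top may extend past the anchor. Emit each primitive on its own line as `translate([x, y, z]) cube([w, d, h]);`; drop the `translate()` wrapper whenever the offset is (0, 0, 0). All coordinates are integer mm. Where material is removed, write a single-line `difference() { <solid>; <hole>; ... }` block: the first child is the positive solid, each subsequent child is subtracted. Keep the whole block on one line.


difference() { translate([151, 217, 0]) cube([5510, 232, 2830]); translate([1679, 217, 0]) cube([758, 232, 2026]); }
translate([151, 4315, 0]) cube([5510, 232, 2830]);
translate([151, 449, 0]) cube([232, 3866, 2830]);
translate([5429, 449, 0]) cube([232, 3866, 2830]);


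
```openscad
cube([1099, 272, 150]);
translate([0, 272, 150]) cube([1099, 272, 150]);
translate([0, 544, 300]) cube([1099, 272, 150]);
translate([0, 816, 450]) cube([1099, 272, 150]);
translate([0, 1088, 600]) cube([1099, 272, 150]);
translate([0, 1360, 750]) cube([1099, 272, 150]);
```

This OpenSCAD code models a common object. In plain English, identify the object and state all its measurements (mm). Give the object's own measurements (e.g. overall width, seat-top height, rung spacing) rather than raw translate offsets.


A straight staircase of 6 solid steps. Each step is 1099 mm wide (x), 272 mm deep (y, the going) and 150 mm tall (the rise). The first step rests on the floor; each subsequent step sits one going further in +y and one rise higher in +z, directly behind and above the previous step with no overlap.
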